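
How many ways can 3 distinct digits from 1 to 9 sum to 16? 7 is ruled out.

3 distinct digits from 1–9 sum between 6 and 24.
Dropping sets that contain 7.
Enumerating: {1,6,9}, {2,5,9}, {2,6,8}, {3,4,9}, {3,5,8}.

5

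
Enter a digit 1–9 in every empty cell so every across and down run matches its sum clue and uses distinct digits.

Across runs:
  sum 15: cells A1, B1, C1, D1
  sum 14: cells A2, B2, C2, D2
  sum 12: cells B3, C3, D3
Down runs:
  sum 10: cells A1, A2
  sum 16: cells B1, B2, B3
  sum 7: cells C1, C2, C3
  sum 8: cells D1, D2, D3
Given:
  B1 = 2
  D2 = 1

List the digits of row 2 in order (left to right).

3 8 2 1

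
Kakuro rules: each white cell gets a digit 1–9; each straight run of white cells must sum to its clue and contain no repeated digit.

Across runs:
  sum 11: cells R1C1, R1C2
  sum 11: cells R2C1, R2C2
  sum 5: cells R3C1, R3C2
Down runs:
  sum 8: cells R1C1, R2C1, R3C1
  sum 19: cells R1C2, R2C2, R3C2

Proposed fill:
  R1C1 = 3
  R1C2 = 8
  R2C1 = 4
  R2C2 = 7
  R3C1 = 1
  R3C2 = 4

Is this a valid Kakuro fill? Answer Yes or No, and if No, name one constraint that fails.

Across: 3+8=11; 4+7=11; 1+4=5. Down: 3+4+1=8; 8+7+4=19. No digit repeats within any run.

Yes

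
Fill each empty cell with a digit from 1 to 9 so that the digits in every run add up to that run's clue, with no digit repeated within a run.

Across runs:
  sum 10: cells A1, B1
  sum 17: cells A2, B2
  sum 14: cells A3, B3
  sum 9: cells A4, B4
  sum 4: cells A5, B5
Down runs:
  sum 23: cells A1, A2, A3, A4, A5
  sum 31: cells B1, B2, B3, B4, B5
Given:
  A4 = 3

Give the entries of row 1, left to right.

2 8

17 in 2 cells must be {8,9}; 4 in 2 cells must be {1,3}.
B4 = 9 − 3 = 6 completes the 9 across.
A5 = 1: the only remaining digit allowed by both the 4 across and the 23 down.
B5 = 4 − 1 = 3 completes the 4 across.
No cell is forced outright now. B1 can only be 8 or 9 (the digits allowed by both its 10 across and its 31 down). If B1 = 9: then A1 would have to be in {1} for the 10 across but in {2,4,5,6,7,8,9} for the 23 down — contradiction. So B1 = 8.
A1 = 10 − 8 = 2 completes the 10 across.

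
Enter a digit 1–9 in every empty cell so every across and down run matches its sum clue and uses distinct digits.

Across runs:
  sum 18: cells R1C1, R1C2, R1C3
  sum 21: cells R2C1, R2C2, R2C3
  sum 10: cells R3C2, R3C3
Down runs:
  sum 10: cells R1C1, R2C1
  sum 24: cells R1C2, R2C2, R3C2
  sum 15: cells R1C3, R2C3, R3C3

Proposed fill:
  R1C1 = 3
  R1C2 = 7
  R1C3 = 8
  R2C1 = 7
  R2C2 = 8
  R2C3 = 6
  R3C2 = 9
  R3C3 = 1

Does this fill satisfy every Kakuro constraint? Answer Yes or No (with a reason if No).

Across: 3+7+8=18; 7+8+6=21; 9+1=10. Down: 3+7=10; 7+8+9=24; 8+6+1=15. No digit repeats within any run.

Yes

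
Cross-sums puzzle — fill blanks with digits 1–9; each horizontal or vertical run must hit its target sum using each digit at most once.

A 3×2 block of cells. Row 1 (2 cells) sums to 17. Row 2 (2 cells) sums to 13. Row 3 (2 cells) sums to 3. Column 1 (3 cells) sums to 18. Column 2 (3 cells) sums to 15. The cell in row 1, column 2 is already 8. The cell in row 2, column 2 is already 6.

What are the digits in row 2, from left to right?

17 in 2 cells must be {8,9}; 3 in 2 cells must be {1,2}.
(1,1) = 17 − 8 = 9 completes the 17 across.
(2,1) = 13 − 6 = 7 completes the 13 across.
(3,1) = 18 − 16 = 2 completes the 18 down.
(3,2) = 3 − 2 = 1 completes the 3 across.

7 6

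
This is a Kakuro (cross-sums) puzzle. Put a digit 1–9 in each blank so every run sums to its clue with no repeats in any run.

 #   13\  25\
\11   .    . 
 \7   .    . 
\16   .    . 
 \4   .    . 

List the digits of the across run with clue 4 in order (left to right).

1 3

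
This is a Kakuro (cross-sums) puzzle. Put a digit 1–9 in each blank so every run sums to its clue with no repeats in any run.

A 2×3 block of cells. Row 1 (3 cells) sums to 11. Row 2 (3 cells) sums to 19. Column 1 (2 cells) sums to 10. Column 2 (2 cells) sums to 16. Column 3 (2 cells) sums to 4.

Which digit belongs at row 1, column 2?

7

16 in 2 cells must be {7,9}; 4 in 2 cells must be {1,3}.
The 11 across and the 16 down share only 7, so (1,2) = 7.
(2,2) = 16 − 7 = 9 completes the 16 down.
Given what's placed, (2,3) must be 3 to fit the 19 across and 4 down.
(1,3) = 4 − 3 = 1 completes the 4 down.
(2,1) = 19 − 12 = 7 completes the 19 across.
(1,1) = 11 − 8 = 3 completes the 11 across.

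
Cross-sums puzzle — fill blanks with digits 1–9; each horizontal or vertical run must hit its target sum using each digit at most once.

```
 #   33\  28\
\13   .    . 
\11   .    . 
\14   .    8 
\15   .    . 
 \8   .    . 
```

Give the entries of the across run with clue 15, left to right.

8, 7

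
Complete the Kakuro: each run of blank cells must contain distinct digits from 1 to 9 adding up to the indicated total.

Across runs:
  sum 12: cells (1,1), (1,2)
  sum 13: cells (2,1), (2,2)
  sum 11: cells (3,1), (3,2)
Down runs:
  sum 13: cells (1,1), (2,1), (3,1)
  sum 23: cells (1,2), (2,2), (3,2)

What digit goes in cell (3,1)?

2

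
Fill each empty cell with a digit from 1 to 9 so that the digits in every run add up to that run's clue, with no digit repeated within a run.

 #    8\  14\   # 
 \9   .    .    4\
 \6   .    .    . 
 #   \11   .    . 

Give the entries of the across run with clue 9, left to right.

6 in 3 cells must be {1,2,3}; 4 in 2 cells must be {1,3}.
The 11 across and the 4 down share only 3, so R3C3 = 3.
R2C3 = 4 − 3 = 1 completes the 4 down.
R3C2 = 11 − 3 = 8 completes the 11 across.
R2C2 = 2: the only remaining digit allowed by both the 6 across and the 14 down.
R1C2 = 14 − 10 = 4 completes the 14 down.
R2C1 = 6 − 3 = 3 completes the 6 across.
R1C1 = 9 − 4 = 5 completes the 9 across.

5 4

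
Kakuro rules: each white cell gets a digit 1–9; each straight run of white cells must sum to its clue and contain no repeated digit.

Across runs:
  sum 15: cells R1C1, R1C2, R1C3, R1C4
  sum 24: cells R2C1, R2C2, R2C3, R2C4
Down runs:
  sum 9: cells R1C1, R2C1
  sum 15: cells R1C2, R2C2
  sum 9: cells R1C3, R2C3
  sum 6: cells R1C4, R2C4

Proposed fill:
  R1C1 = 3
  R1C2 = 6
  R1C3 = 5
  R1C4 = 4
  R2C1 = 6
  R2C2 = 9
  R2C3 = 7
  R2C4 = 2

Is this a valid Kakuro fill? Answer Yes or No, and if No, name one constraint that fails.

No — the across run R1C1–R1C4 sums to 18, not 15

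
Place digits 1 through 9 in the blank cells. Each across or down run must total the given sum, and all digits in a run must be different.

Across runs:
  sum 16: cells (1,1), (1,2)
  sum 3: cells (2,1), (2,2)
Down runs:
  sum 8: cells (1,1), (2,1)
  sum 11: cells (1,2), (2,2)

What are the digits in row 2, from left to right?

1 2

16 in 2 cells must be {7,9}; 3 in 2 cells must be {1,2}.
The 16 across and the 8 down share only 7, so (1,1) = 7.
(1,2) = 16 − 7 = 9 completes the 16 across.
(2,1) = 8 − 7 = 1 completes the 8 down.
(2,2) = 3 − 1 = 2 completes the 3 across.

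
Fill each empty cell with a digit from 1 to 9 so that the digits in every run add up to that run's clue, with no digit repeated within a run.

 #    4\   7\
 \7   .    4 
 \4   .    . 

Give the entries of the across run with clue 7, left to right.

3 4

4 in 2 cells must be {1,3}.
R1C1 = 7 − 4 = 3 completes the 7 across.
R2C1 = 4 − 3 = 1 completes the 4 down.
R2C2 = 4 − 1 = 3 completes the 4 across.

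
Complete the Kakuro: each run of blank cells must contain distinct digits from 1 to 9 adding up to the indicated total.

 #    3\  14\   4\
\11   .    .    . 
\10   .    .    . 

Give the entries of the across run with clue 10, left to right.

1 6 3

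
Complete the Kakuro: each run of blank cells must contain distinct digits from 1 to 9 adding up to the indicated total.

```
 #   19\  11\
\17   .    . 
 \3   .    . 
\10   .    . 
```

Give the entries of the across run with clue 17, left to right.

17 in 2 cells must be {8,9}; 3 in 2 cells must be {1,2}.
The 17 across and the 11 down share only 8, so R1C2 = 8.
The 3 across and the 19 down share only 2, so R2C1 = 2.
R2C2 = 3 − 2 = 1 completes the 3 across.
R3C2 = 11 − 9 = 2 completes the 11 down.
R1C1 = 17 − 8 = 9 completes the 17 across.
R3C1 = 10 − 2 = 8 completes the 10 across.

9 8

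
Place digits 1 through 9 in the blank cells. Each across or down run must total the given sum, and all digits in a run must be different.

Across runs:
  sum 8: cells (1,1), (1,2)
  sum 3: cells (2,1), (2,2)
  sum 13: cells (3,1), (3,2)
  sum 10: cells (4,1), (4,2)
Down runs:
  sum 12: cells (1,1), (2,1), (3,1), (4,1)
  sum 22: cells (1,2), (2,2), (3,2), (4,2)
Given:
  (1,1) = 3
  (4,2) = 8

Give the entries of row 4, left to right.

3 in 2 cells must be {1,2}.
(1,2) = 8 − 3 = 5 completes the 8 across.
(2,2) = 2: the only remaining digit allowed by both the 3 across and the 22 down.
(3,1) = 6: the only remaining digit allowed by both the 13 across and the 12 down.
(3,2) = 13 − 6 = 7 completes the 13 across.
(4,1) = 10 − 8 = 2 completes the 10 across.
(2,1) = 3 − 2 = 1 completes the 3 across.

2 8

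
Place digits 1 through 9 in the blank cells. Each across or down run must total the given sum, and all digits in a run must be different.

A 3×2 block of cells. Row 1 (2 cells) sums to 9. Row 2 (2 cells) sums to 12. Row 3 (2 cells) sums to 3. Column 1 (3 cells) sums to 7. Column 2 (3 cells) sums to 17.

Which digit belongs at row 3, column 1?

3 in 2 cells must be {1,2}; 7 in 3 cells must be {1,2,4}.
The 12 across and the 7 down share only 4, so (2,1) = 4.
(2,2) = 12 − 4 = 8 completes the 12 across.
Given what's placed, (3,2) must be 2 to fit the 3 across and 17 down.
(1,2) = 17 − 10 = 7 completes the 17 down.
(3,1) = 3 − 2 = 1 completes the 3 across.
(1,1) = 9 − 7 = 2 completes the 9 across.

1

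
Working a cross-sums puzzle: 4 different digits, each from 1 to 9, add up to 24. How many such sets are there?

8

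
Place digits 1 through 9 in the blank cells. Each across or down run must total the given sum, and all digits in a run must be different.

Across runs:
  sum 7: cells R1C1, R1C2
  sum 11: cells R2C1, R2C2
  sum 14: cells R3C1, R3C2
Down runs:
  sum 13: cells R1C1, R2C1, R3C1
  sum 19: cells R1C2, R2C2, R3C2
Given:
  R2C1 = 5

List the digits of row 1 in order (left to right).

2 5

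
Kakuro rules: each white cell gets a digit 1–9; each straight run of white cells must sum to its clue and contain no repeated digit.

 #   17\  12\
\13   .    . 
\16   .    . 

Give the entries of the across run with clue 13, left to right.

8 5

16 in 2 cells must be {7,9}; 17 in 2 cells must be {8,9}.
The 16 across and the 17 down share only 9, so R2C1 = 9.
R2C2 = 16 − 9 = 7 completes the 16 across.
R1C1 = 17 − 9 = 8 completes the 17 down.
R1C2 = 13 − 8 = 5 completes the 13 across.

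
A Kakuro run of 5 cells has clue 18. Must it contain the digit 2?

Yes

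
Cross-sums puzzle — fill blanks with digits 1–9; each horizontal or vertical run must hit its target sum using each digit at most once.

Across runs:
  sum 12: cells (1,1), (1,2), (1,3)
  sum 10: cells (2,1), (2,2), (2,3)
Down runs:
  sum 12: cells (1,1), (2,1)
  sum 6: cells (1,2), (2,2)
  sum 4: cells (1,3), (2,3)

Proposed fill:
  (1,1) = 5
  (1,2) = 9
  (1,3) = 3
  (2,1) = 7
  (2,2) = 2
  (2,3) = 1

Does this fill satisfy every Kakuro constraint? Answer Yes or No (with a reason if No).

No — the down run (1,2)–(2,2) sums to 11, not 6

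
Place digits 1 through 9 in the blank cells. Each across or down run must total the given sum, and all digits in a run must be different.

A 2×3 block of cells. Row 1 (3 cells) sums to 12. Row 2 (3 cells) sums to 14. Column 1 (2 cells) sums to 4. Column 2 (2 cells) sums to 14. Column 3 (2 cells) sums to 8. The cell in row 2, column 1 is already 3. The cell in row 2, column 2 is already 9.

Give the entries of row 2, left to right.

3 9 2

4 in 2 cells must be {1,3}.
(1,1) = 4 − 3 = 1 completes the 4 down.
(1,2) = 14 − 9 = 5 completes the 14 down.
(1,3) = 12 − 6 = 6 completes the 12 across.
(2,3) = 14 − 12 = 2 completes the 14 across.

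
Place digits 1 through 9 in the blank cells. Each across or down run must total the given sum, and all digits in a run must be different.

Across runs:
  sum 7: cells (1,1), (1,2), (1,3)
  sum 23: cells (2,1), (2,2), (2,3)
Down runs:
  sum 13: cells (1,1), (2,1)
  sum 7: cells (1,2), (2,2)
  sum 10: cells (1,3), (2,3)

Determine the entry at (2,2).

7 in 3 cells must be {1,2,4}; 23 in 3 cells must be {6,8,9}.
The 7 across and the 13 down share only 4, so (1,1) = 4.
(2,1) = 13 − 4 = 9 completes the 13 down.
Given what's placed, (2,2) must be 6 to fit the 23 across and 7 down.
(2,3) = 23 − 15 = 8 completes the 23 across.
(1,2) = 7 − 6 = 1 completes the 7 down.
(1,3) = 7 − 5 = 2 completes the 7 across.

6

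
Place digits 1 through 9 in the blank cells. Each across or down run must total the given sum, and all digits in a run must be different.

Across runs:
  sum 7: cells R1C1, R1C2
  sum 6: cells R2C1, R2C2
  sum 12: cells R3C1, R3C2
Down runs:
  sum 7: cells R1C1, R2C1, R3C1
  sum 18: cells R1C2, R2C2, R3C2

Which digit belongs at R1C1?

1

7 in 3 cells must be {1,2,4}.
The 12 across and the 7 down share only 4, so R3C1 = 4.
R3C2 = 12 − 4 = 8 completes the 12 across.
Nothing is forced directly, so branch on R1C1, whose candidates are 1 or 2. If R1C1 = 2: then R1C2 would have to be in {5} for the 7 across but in {1,3,4,6,7,9} for the 18 down — contradiction. So R1C1 = 1.
R1C2 = 7 − 1 = 6 completes the 7 across.
R2C1 = 7 − 5 = 2 completes the 7 down.
R2C2 = 6 − 2 = 4 completes the 6 across.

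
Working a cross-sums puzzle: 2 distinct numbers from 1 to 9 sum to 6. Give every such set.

2 distinct digits from 1–9 sum between 3 and 17.

{1,5}; {2,4}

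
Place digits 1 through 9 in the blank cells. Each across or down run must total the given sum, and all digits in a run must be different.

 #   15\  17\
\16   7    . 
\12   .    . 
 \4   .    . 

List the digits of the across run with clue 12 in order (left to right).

5 7

16 in 2 cells must be {7,9}; 4 in 2 cells must be {1,3}.
R1C2 = 16 − 7 = 9 completes the 16 across.
Given what's placed, R3C1 must be 3 to fit the 4 across and 15 down.
R3C2 = 4 − 3 = 1 completes the 4 across.
R2C1 = 15 − 10 = 5 completes the 15 down.
R2C2 = 12 − 5 = 7 completes the 12 across.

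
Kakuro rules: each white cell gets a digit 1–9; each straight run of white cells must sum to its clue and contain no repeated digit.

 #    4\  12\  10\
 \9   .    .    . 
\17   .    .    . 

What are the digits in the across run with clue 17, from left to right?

4 in 2 cells must be {1,3}.
Nothing is forced directly, so branch on R1C2, whose candidates are 3 or 4 or 5. If R1C2 = 3: that forces R1C1 = 1, after which R1C3 would have to be in {5} for the 9 across but in {1,2,3,4,6,7,8,9} for the 10 down — contradiction. If R1C2 = 4: that forces R1C1 = 3, R1C3 = 2, R2C1 = 1, after which R2C2 would have to be in {7,9} for the 17 across but in {8} for the 12 down — contradiction. So R1C2 = 5.
R2C2 = 12 − 5 = 7 completes the 12 down.
Given what's placed, R2C1 must be 1 to fit the 17 across and 4 down.
R2C3 = 17 − 8 = 9 completes the 17 across.
R1C1 = 4 − 1 = 3 completes the 4 down.
R1C3 = 9 − 8 = 1 completes the 9 across.

1, 7, 9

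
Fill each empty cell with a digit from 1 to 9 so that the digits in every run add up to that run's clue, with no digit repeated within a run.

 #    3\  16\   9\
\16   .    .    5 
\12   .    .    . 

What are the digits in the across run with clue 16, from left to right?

2 9 5

3 in 2 cells must be {1,2}; 16 in 2 cells must be {7,9}.
Given what's placed, R1C1 must be 2 to fit the 16 across and 3 down.
R1C2 = 16 − 7 = 9 completes the 16 across.
R2C1 = 3 − 2 = 1 completes the 3 down.
R2C2 = 16 − 9 = 7 completes the 16 down.
R2C3 = 12 − 8 = 4 completes the 12 across.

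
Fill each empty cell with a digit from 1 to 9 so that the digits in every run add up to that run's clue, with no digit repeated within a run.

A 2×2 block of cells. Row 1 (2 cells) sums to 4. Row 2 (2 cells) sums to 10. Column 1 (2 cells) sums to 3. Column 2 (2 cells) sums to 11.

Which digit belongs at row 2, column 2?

4 in 2 cells must be {1,3}; 3 in 2 cells must be {1,2}.
The 4 across and the 3 down share only 1, so (1,1) = 1.
(1,2) = 4 − 1 = 3 completes the 4 across.
(2,1) = 3 − 1 = 2 completes the 3 down.
(2,2) = 10 − 2 = 8 completes the 10 across.

8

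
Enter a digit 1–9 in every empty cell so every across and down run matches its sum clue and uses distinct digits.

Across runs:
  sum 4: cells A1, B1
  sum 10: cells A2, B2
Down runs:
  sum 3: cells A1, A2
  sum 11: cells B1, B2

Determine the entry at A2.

2

4 in 2 cells must be {1,3}; 3 in 2 cells must be {1,2}.
The 4 across and the 3 down share only 1, so A1 = 1.
B1 = 4 − 1 = 3 completes the 4 across.
A2 = 3 − 1 = 2 completes the 3 down.
B2 = 10 − 2 = 8 completes the 10 across.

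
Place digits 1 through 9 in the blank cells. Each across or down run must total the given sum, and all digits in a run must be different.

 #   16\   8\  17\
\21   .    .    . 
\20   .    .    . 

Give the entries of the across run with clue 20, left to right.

16 in 2 cells must be {7,9}; 17 in 2 cells must be {8,9}.
Nothing is forced directly, so branch on R1C3, whose candidates are 8 or 9. If R1C3 = 8: that forces R2C3 = 9, R2C1 = 7, after which R2C2 would have to be in {4} for the 20 across but in {1,2,3,5,6,7} for the 8 down — contradiction. So R1C3 = 9.
Given what's placed, R1C1 must be 7 to fit the 21 across and 16 down.
R1C2 = 21 − 16 = 5 completes the 21 across.
R2C1 = 16 − 7 = 9 completes the 16 down.
R2C2 = 8 − 5 = 3 completes the 8 down.
R2C3 = 20 − 12 = 8 completes the 20 across.

9 3 8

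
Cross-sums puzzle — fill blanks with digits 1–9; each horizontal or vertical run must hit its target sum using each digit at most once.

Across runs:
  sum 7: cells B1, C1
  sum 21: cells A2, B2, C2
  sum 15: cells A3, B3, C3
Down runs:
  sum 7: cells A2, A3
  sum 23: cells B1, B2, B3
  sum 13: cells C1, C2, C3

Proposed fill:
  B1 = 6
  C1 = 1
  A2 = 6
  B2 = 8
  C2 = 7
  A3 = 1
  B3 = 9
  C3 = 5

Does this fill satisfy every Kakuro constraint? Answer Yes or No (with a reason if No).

Across: 6+1=7; 6+8+7=21; 1+9+5=15. Down: 6+1=7; 6+8+9=23; 1+7+5=13. No digit repeats within any run.

Yes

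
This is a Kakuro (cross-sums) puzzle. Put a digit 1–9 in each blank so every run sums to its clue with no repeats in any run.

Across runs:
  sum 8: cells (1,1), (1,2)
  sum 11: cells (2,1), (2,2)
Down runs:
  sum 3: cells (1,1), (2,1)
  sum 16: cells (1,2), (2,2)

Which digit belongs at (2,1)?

3 in 2 cells must be {1,2}; 16 in 2 cells must be {7,9}.
The 8 across and the 16 down share only 7, so (1,2) = 7.
The 11 across and the 3 down share only 2, so (2,1) = 2.
(2,2) = 11 − 2 = 9 completes the 11 across.
(1,1) = 8 − 7 = 1 completes the 8 across.

2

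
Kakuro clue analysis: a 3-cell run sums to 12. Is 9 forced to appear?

No

Counterexample: {1,3,8} sums to 12 without using 9.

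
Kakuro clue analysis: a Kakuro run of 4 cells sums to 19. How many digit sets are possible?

11

4 distinct digits from 1–9 sum between 10 and 30.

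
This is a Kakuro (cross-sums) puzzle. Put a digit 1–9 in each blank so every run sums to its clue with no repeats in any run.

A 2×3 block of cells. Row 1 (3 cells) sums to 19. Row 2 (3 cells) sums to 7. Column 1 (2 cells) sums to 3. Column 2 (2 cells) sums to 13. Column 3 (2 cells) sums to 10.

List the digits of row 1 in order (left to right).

7 in 3 cells must be {1,2,4}; 3 in 2 cells must be {1,2}.
The 19 across and the 3 down share only 2, so (1,1) = 2.
(2,1) = 3 − 2 = 1 completes the 3 down.
Given what's placed, (2,2) must be 4 to fit the 7 across and 13 down.
(2,3) = 7 − 5 = 2 completes the 7 across.
(1,2) = 13 − 4 = 9 completes the 13 down.
(1,3) = 19 − 11 = 8 completes the 19 across.

2, 9, 8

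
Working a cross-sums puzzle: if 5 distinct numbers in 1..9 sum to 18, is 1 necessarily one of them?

Every partition of 18 into 5 distinct digits includes 1: {1,2,3,4,8}, {1,2,3,5,7}, {1,2,4,5,6}.

Yes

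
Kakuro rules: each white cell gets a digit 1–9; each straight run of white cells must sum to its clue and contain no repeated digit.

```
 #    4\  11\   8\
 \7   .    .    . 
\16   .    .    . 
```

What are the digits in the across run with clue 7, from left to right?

7 in 3 cells must be {1,2,4}; 4 in 2 cells must be {1,3}.
The 7 across and the 4 down share only 1, so R1C1 = 1.
Given what's placed, R1C3 must be 2 to fit the 7 across and 8 down.
R2C1 = 4 − 1 = 3 completes the 4 down.
R2C3 = 8 − 2 = 6 completes the 8 down.
R1C2 = 7 − 3 = 4 completes the 7 across.
R2C2 = 16 − 9 = 7 completes the 16 across.

1 4 2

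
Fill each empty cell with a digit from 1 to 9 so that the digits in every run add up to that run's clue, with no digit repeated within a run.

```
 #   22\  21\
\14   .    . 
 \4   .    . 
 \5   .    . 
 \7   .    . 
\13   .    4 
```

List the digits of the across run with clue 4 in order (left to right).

1 3

4 in 2 cells must be {1,3}.
R5C1 = 13 − 4 = 9 completes the 13 across.
No cell is forced outright now. R1C1 can only be 5 or 6 (the digits allowed by both its 14 across and its 22 down). If R1C1 = 5: that forces R1C2 = 9, R2C2 = 1, R3C2 = 2, R4C2 = 5, R2C1 = 3, after which R3C1 would have to be in {3} for the 5 across but in {1,4} for the 22 down — contradiction. So R1C1 = 6.
R1C2 = 14 − 6 = 8 completes the 14 across.
R2C1 = 1: the only remaining digit allowed by both the 4 across and the 22 down.
R2C2 = 4 − 1 = 3 completes the 4 across.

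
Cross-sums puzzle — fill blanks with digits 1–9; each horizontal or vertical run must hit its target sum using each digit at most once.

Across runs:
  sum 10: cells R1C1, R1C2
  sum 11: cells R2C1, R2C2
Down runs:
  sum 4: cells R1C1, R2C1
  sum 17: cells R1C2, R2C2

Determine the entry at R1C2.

9

4 in 2 cells must be {1,3}; 17 in 2 cells must be {8,9}.
The 11 across and the 4 down share only 3, so R2C1 = 3.
R2C2 = 11 − 3 = 8 completes the 11 across.
R1C1 = 4 − 3 = 1 completes the 4 down.
R1C2 = 10 − 1 = 9 completes the 10 across.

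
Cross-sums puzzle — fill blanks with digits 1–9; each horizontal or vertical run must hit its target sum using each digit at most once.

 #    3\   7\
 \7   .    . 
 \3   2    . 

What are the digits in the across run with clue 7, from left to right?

3 in 2 cells must be {1,2}.
R1C1 = 3 − 2 = 1 completes the 3 down.
R1C2 = 7 − 1 = 6 completes the 7 across.
R2C2 = 3 − 2 = 1 completes the 3 across.

1 6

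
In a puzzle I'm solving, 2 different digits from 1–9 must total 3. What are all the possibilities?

{1,2}

2 distinct digits from 1–9 sum between 3 and 17.
Only one set works: {1,2}.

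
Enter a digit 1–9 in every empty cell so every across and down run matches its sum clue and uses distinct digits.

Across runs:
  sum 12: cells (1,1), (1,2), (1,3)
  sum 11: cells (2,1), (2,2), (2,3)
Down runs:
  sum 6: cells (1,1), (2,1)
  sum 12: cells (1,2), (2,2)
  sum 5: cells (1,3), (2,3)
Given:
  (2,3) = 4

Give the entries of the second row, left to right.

(1,3) = 5 − 4 = 1 completes the 5 down.
Given what's placed, (2,2) must be 5 to fit the 11 across and 12 down.
(1,2) = 12 − 5 = 7 completes the 12 down.
(2,1) = 11 − 9 = 2 completes the 11 across.
(1,1) = 12 − 8 = 4 completes the 12 across.

2 5 4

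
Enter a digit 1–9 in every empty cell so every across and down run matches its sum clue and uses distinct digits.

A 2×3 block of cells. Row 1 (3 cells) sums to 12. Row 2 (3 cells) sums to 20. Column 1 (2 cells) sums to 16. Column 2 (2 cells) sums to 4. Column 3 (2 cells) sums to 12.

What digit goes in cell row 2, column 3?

8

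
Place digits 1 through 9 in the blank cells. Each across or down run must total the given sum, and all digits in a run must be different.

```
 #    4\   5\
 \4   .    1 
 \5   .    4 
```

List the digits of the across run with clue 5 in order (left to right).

4 in 2 cells must be {1,3}.
R1C1 = 4 − 1 = 3 completes the 4 across.
R2C1 = 5 − 4 = 1 completes the 5 across.

1 4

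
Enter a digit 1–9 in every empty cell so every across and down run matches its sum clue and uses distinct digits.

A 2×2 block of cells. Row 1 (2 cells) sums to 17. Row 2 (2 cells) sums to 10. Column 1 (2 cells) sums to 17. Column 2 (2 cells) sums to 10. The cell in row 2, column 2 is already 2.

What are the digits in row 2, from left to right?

17 in 2 cells must be {8,9}.
(1,2) = 10 − 2 = 8 completes the 10 down.
(2,1) = 10 − 2 = 8 completes the 10 across.
(1,1) = 17 − 8 = 9 completes the 17 across.

8 2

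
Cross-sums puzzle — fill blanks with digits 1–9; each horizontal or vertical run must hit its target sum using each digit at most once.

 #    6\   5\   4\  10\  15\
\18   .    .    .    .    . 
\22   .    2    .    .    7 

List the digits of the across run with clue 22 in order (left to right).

4, 2, 3, 6, 7

4 in 2 cells must be {1,3}.
R1C2 = 5 − 2 = 3 completes the 5 down.
R1C3 = 1: the only remaining digit allowed by both the 18 across and the 4 down.
R1C5 = 15 − 7 = 8 completes the 15 down.
R2C3 = 4 − 1 = 3 completes the 4 down.
No cell is forced outright now. R2C1 can only be 1 or 4 (the digits allowed by both its 22 across and its 6 down). If R2C1 = 1: then R1C1 would have to be in {2,4} for the 18 across but in {5} for the 6 down — contradiction. So R2C1 = 4.
R1C1 = 6 − 4 = 2 completes the 6 down.
R1C4 = 18 − 14 = 4 completes the 18 across.
R2C4 = 22 − 16 = 6 completes the 22 across.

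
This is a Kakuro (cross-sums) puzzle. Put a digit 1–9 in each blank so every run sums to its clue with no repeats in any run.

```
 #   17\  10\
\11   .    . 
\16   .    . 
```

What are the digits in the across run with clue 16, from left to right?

9, 7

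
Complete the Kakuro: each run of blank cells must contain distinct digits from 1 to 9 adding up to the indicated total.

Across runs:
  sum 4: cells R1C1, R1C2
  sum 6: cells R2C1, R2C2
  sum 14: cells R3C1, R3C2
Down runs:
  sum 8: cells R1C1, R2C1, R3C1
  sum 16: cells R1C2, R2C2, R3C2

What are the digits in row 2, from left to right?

4 in 2 cells must be {1,3}.
The 14 across and the 8 down share only 5, so R3C1 = 5.
R3C2 = 14 − 5 = 9 completes the 14 across.
Given what's placed, R1C1 must be 1 to fit the 4 across and 8 down.
R1C2 = 4 − 1 = 3 completes the 4 across.
R2C1 = 8 − 6 = 2 completes the 8 down.
R2C2 = 6 − 2 = 4 completes the 6 across.

2 4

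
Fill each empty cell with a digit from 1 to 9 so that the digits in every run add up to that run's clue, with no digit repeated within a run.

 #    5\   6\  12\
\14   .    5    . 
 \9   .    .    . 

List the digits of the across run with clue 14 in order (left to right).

2 5 7

R2C2 = 6 − 5 = 1 completes the 6 down.
Nothing is forced directly, so branch on R2C3, whose candidates are 3 or 5. If R2C3 = 3: then R1C3 would have to be in {1,2,3,6,7,8} for the 14 across but in {9} for the 12 down — contradiction. So R2C3 = 5.
R1C3 = 12 − 5 = 7 completes the 12 down.
R2C1 = 9 − 6 = 3 completes the 9 across.
R1C1 = 14 − 12 = 2 completes the 14 across.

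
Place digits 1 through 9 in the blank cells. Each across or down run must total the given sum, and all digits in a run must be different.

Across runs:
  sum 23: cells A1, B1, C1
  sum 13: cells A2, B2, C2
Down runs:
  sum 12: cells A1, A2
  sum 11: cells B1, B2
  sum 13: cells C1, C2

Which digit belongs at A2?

23 in 3 cells must be {6,8,9}.
Nothing is forced directly, so branch on B1, whose candidates are 6 or 8 or 9. If B1 = 6: that forces B2 = 5, A2 = 7, after which C2 would have to be in {1} for the 13 across but in {4,5,6,7,8,9} for the 13 down — contradiction. If B1 = 8: that forces A1 = 9, C1 = 6, A2 = 3, after which B2 would have to be in {1,2,4,6,8,9} for the 13 across but in {3} for the 11 down — contradiction. So B1 = 9.
Given what's placed, A1 must be 8 to fit the 23 across and 12 down.
C1 = 23 − 17 = 6 completes the 23 across.
A2 = 12 − 8 = 4 completes the 12 down.
B2 = 11 − 9 = 2 completes the 11 down.
C2 = 13 − 6 = 7 completes the 13 across.

4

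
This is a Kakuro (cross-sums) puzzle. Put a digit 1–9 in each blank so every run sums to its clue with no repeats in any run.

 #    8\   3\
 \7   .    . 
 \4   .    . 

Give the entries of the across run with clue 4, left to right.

3 1

4 in 2 cells must be {1,3}; 3 in 2 cells must be {1,2}.
The 4 across and the 3 down share only 1, so R2C2 = 1.
R1C2 = 3 − 1 = 2 completes the 3 down.
R2C1 = 4 − 1 = 3 completes the 4 across.
R1C1 = 7 − 2 = 5 completes the 7 across.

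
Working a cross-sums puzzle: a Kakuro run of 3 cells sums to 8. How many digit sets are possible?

3 distinct digits from 1–9 sum between 6 and 24.
Enumerating: {1,2,5}, {1,3,4}.

2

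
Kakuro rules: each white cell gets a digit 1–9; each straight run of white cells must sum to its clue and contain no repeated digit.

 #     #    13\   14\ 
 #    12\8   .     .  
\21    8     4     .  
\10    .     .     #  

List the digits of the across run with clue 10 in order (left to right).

4 6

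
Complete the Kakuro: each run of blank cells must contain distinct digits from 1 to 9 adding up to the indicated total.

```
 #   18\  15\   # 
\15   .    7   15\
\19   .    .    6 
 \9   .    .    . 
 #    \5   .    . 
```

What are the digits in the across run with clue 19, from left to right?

9, 4, 6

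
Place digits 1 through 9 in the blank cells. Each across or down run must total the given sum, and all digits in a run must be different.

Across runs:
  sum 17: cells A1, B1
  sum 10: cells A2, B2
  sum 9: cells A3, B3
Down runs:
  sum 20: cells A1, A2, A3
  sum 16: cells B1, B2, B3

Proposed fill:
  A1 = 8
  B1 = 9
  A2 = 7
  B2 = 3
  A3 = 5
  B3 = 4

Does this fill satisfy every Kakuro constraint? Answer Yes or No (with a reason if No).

Yes

Across: 8+9=17; 7+3=10; 5+4=9. Down: 8+7+5=20; 9+3+4=16. No digit repeats within any run.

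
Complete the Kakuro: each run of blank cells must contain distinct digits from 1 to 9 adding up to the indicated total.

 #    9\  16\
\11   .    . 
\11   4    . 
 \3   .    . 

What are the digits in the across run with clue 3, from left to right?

3 in 2 cells must be {1,2}.
R2C2 = 11 − 4 = 7 completes the 11 across.
Given what's placed, R3C1 must be 2 to fit the 3 across and 9 down.
R3C2 = 3 − 2 = 1 completes the 3 across.
R1C1 = 9 − 6 = 3 completes the 9 down.
R1C2 = 11 − 3 = 8 completes the 11 across.

2 1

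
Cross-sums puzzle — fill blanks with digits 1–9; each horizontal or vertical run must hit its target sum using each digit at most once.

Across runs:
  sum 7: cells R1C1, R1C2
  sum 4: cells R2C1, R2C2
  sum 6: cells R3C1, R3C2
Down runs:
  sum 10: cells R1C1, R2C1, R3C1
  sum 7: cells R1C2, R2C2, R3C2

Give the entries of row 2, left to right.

3 1

4 in 2 cells must be {1,3}; 7 in 3 cells must be {1,2,4}.
The 4 across and the 7 down share only 1, so R2C2 = 1.
R2C1 = 4 − 1 = 3 completes the 4 across.
Nothing is forced directly, so branch on R1C2, whose candidates are 2 or 4. If R1C2 = 4: then R1C1 would have to be in {3} for the 7 across but in {1,2,5,6} for the 10 down — contradiction. So R1C2 = 2.
R1C1 = 7 − 2 = 5 completes the 7 across.
R3C1 = 10 − 8 = 2 completes the 10 down.
R3C2 = 6 − 2 = 4 completes the 6 across.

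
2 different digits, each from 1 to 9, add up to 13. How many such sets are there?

2 distinct digits from 1–9 sum between 3 and 17.
Enumerating: {4,9}, {5,8}, {6,7}.

3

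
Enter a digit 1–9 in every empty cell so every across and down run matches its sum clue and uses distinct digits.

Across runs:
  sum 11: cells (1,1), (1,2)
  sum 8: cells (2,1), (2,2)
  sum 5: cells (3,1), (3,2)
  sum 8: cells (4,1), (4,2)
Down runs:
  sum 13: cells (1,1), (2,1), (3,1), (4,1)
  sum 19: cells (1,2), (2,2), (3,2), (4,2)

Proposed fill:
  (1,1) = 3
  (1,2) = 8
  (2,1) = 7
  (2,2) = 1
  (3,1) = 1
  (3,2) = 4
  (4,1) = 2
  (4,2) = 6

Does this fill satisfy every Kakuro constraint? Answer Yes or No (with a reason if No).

Yes

Across: 3+8=11; 7+1=8; 1+4=5; 2+6=8. Down: 3+7+1+2=13; 8+1+4+6=19. No digit repeats within any run.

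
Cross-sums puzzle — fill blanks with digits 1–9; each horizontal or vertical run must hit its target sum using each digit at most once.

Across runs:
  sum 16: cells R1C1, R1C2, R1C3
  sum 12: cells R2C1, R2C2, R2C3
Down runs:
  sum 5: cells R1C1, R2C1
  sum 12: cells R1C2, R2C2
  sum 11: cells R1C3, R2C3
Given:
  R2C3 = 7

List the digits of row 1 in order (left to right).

3, 9, 4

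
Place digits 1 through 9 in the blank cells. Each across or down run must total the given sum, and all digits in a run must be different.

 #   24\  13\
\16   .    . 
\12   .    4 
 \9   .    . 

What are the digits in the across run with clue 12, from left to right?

16 in 2 cells must be {7,9}; 24 in 3 cells must be {7,8,9}.
Given what's placed, R1C2 must be 7 to fit the 16 across and 13 down.
R2C1 = 12 − 4 = 8 completes the 12 across.
R3C1 = 7: the only remaining digit allowed by both the 9 across and the 24 down.
R3C2 = 9 − 7 = 2 completes the 9 across.
R1C1 = 16 − 7 = 9 completes the 16 across.

8, 4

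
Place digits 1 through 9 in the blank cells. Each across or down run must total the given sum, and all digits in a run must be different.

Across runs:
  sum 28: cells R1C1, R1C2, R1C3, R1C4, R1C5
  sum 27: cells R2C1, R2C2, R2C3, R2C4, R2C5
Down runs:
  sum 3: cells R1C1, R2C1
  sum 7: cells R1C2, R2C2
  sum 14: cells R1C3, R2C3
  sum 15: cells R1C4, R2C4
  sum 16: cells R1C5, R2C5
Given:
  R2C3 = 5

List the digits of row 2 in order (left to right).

3 in 2 cells must be {1,2}; 16 in 2 cells must be {7,9}.
R1C3 = 14 − 5 = 9 completes the 14 down.
Given what's placed, R1C5 must be 7 to fit the 28 across and 16 down.
R2C5 = 16 − 7 = 9 completes the 16 down.
Nothing is forced directly, so branch on R1C4, whose candidates are 6 or 8. If R1C4 = 6: then R2C4 would have to be in {1,2,3,4,6,7,8} for the 27 across but in {9} for the 15 down — contradiction. So R1C4 = 8.
R1C1 = 1: the only remaining digit allowed by both the 28 across and the 3 down.
R1C2 = 28 − 25 = 3 completes the 28 across.
R2C1 = 3 − 1 = 2 completes the 3 down.
R2C2 = 7 − 3 = 4 completes the 7 down.
R2C4 = 27 − 20 = 7 completes the 27 across.

2, 4, 5, 7, 9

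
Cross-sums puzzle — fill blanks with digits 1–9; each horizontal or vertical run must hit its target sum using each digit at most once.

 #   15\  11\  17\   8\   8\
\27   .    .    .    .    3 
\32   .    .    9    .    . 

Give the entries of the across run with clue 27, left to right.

7, 4, 8, 5, 3

17 in 2 cells must be {8,9}.
R1C3 = 17 − 9 = 8 completes the 17 down.
R2C5 = 8 − 3 = 5 completes the 8 down.
No cell is forced outright now. R2C1 can only be 6 or 7 or 8 (the digits allowed by both its 32 across and its 15 down). If R2C1 = 6: that forces R1C1 = 9, after which R2C4 would have to be in {4,8} for the 32 across but in {1,2,3,5,6,7} for the 8 down — contradiction. If R2C1 = 7: then R1C1 would have to be in {1,2,4,5,6,7,9} for the 27 across but in {8} for the 15 down — contradiction. So R2C1 = 8.
R1C1 = 15 − 8 = 7 completes the 15 down.
R1C4 = 5: the only remaining digit allowed by both the 27 across and the 8 down.
R2C4 = 8 − 5 = 3 completes the 8 down.
R1C2 = 27 − 23 = 4 completes the 27 across.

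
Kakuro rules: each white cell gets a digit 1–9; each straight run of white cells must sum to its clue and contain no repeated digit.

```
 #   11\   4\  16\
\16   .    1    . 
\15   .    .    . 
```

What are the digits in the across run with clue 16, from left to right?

6 1 9

4 in 2 cells must be {1,3}; 16 in 2 cells must be {7,9}.
R2C2 = 4 − 1 = 3 completes the 4 down.
R2C3 = 7: the only remaining digit allowed by both the 15 across and the 16 down.
R1C3 = 16 − 7 = 9 completes the 16 down.
R2C1 = 15 − 10 = 5 completes the 15 across.
R1C1 = 16 − 10 = 6 completes the 16 across.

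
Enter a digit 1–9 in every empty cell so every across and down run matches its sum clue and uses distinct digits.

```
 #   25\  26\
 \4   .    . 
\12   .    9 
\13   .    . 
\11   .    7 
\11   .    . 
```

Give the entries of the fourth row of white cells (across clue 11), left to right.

4 7

4 in 2 cells must be {1,3}.
R2C1 = 12 − 9 = 3 completes the 12 across.
R4C1 = 11 − 7 = 4 completes the 11 across.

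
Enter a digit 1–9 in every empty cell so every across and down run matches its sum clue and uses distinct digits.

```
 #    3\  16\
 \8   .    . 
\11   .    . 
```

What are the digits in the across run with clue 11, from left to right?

2 9

3 in 2 cells must be {1,2}; 16 in 2 cells must be {7,9}.
The 8 across and the 16 down share only 7, so R1C2 = 7.
The 11 across and the 3 down share only 2, so R2C1 = 2.
R2C2 = 11 − 2 = 9 completes the 11 across.
R1C1 = 8 − 7 = 1 completes the 8 across.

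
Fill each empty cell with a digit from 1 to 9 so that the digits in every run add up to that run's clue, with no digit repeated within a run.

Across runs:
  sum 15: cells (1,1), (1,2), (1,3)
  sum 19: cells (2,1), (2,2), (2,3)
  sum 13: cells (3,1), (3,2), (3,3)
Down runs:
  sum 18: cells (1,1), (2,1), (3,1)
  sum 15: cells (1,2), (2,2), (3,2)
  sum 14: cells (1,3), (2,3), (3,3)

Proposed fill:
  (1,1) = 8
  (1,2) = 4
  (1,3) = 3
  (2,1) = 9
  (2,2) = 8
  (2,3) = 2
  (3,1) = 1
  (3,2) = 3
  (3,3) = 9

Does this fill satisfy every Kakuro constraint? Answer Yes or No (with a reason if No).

Yes

Across: 8+4+3=15; 9+8+2=19; 1+3+9=13. Down: 8+9+1=18; 4+8+3=15; 3+2+9=14. No digit repeats within any run.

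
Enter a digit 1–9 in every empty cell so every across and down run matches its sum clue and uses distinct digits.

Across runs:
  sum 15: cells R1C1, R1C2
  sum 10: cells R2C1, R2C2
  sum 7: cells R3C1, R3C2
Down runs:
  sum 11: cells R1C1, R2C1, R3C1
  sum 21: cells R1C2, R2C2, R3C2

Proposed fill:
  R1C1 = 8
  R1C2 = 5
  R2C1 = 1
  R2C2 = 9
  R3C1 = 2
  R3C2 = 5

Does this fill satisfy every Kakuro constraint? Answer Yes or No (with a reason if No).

No — the down run R1C2–R3C2 sums to 19, not 21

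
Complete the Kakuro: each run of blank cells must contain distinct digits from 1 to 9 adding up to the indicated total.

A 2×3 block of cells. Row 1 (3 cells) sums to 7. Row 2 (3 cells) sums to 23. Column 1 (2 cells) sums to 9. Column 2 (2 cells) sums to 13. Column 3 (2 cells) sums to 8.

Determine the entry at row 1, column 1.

7 in 3 cells must be {1,2,4}; 23 in 3 cells must be {6,8,9}.
The 7 across and the 13 down share only 4, so (1,2) = 4.
(2,2) = 13 − 4 = 9 completes the 13 down.
Given what's placed, (2,3) must be 6 to fit the 23 across and 8 down.
(1,3) = 8 − 6 = 2 completes the 8 down.
(2,1) = 23 − 15 = 8 completes the 23 across.
(1,1) = 7 − 6 = 1 completes the 7 across.

1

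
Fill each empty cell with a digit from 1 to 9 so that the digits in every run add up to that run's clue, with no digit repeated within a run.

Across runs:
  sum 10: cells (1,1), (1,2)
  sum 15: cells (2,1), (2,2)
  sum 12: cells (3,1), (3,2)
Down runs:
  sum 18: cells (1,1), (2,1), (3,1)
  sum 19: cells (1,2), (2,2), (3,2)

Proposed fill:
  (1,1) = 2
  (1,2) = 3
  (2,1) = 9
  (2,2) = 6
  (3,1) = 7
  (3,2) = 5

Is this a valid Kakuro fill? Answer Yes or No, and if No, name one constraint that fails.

No — the across run (1,1)–(1,2) sums to 5, not 10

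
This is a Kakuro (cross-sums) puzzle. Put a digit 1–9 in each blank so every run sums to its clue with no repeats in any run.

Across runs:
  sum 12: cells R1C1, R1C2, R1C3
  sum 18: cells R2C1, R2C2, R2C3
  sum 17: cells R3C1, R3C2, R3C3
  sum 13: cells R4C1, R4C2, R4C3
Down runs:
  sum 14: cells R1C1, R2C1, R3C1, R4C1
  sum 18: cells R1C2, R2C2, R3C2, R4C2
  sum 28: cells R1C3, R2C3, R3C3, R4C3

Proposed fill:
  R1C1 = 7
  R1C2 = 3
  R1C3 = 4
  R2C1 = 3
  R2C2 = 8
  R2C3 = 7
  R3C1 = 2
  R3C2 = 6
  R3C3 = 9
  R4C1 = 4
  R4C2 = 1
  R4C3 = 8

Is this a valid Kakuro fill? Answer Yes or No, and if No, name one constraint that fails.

No — the down run R1C1–R4C1 sums to 16, not 14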